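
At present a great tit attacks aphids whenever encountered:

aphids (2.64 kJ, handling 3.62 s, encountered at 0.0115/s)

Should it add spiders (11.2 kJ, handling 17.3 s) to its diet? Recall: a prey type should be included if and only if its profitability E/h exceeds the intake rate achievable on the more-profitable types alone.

Current rate: (0.0115×2.64)/(1 + 0.0115×3.62) = 0.02915 kJ/s.
spiders: E/h = 11.2/17.3 = 0.6474 kJ/s.
0.6474 > 0.02915, so adding spiders raises the average — include it.

Yes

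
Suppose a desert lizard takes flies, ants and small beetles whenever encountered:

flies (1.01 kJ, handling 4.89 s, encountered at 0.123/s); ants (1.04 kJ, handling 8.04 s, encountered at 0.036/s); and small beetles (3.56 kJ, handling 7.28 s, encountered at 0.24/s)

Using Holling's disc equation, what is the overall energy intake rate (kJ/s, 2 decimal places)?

0.28 kJ/s

Energy encountered per unit search time: 0.123×1.01 + 0.036×1.04 + 0.24×3.56 = 1.016 kJ/s.
Handling time per unit search time: 0.123×4.89 + 0.036×8.04 + 0.24×7.28 = 2.638.
Rate = 1.016/(1 + 2.638) = 0.2793 kJ/s.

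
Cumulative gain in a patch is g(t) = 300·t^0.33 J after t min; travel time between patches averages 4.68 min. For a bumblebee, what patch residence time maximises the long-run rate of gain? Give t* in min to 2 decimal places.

Maximise g(t)/(T+t): set derivative to zero → g'(t)(T+t) = g(t).
g'(t) = 0.33·300·t^-0.67. Setting 0.33·300·t^-0.67 = 300·t^0.33/(4.68+t) gives 0.33(4.68+t) = t, so 0.67·t = 0.33×4.68.
t* = 0.33×4.68/0.67 = 2.305 min.

2.31 min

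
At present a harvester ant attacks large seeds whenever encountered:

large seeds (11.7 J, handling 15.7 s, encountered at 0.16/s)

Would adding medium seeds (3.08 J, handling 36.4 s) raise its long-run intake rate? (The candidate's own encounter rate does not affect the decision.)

No

Intake rate on the current diet: R = (0.16×11.7) / (1 + 0.16×15.7) = 1.872/3.512 = 0.533 J/s.
medium seeds: E/h = 3.08/36.4 = 0.08462 J/s.
0.08462 < 0.533, so adding medium seeds would lower the average — exclude it.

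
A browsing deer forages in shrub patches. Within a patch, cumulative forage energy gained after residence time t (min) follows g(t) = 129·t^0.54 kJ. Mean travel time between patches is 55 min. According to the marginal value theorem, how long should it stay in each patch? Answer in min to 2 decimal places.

64.57 min

Optimal t* satisfies g'(t*) = g(t*)/(T + t*).
g'(t) = 0.54·129·t^-0.46. Setting 0.54·129·t^-0.46 = 129·t^0.54/(55+t) gives 0.54(55+t) = t, so 0.46·t = 0.54×55.
t* = 0.54×55/0.46 = 64.57 min.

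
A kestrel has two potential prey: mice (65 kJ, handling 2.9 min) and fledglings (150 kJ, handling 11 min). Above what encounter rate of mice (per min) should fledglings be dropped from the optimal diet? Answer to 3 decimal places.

0.536 per min

Drop fledglings once their profitability E₂/h₂ falls below the rate achievable on mice alone: E₂/h₂ = λE₁/(1 + λh₁).
Solve for λ: λE₁h₂ = E₂(1 + λh₁) → λ(E₁h₂ − E₂h₁) = E₂ → λ = E₂/(E₁h₂ − E₂h₁).
λ = 150/(65×11 − 150×2.9) = 150/280 = 0.5357 per min.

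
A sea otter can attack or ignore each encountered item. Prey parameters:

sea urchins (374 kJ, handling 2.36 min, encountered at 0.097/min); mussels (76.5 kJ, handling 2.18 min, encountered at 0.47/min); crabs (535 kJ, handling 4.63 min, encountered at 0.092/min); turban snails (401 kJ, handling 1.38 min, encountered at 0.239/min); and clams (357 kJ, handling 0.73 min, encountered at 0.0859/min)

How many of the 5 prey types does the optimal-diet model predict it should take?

E/h in descending order: clams 489, turban snails 291, sea urchins 158, crabs 116, mussels 35.1 kJ/min. The optimal diet is the largest prefix of this list for which every included type satisfies E_i/h_i > R on the types above it.
Rate on top 1: 28.86. turban snails: 291 > 28.86 → include.
Rate on top 2: 90.85. sea urchins: 158 > 90.85 → include.
Rate on top 3: 100.4. crabs: 116 > 100.4 → include.
Rate on top 4: 103.5. mussels: 35.1 < 103.5 → exclude; stop.
Optimal diet: clams, turban snails, sea urchins, crabs — 4 of 5 types.

4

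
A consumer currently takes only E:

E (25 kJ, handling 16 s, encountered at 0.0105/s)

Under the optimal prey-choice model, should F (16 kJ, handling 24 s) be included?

On E alone, R = ΣλE/(1+Σλh) = 0.2625/1.168 = 0.2247 kJ/s.
Profitability of F: 16/24 = 0.6667 kJ/s.
Since 0.6667 > R, including F increases the long-run rate.

Yes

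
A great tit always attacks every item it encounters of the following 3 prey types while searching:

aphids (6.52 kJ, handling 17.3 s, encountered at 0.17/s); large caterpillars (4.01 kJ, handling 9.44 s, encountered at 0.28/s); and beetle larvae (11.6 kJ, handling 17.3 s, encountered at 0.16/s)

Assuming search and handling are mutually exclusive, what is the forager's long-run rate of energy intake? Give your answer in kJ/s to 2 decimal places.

0.44 kJ/s

Energy encountered per unit search time: 0.17×6.52 + 0.28×4.01 + 0.16×11.6 = 4.087 kJ/s.
Handling time per unit search time: 0.17×17.3 + 0.28×9.44 + 0.16×17.3 = 8.352.
Rate = 4.087/(1 + 8.352) = 0.437 kJ/s.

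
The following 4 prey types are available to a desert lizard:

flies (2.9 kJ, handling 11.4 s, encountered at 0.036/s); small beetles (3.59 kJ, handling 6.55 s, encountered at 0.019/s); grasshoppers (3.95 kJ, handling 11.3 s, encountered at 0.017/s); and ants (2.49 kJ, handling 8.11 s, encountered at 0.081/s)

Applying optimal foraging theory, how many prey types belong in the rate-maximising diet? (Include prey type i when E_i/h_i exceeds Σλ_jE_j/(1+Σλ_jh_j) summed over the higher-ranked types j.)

4

Profitabilities (E/h, kJ/s): small beetles 0.548, grasshoppers 0.35, ants 0.307, flies 0.254. Add prey in this order while the next type's profitability exceeds the intake rate on those already taken.
Rate on top 1: 0.06066. grasshoppers: 0.35 > 0.06066 → include.
Rate on top 2: 0.1028. ants: 0.307 > 0.1028 → include.
Rate on top 3: 0.1708. flies: 0.254 > 0.1708 → include.
Optimal diet: small beetles, grasshoppers, ants, flies — 4 of 4 types.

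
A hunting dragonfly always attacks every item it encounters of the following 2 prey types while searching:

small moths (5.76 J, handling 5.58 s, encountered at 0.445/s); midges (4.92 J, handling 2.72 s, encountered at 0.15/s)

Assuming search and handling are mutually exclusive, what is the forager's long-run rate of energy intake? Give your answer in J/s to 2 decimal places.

0.85 J/s

R = (0.445×5.76 + 0.15×4.92) / (1 + 0.445×5.58 + 0.15×2.72) = 3.301/3.891 = 0.8484 J/s.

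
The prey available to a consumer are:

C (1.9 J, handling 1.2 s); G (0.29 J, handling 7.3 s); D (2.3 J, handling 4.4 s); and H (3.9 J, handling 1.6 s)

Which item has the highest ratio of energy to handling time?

H

In descending order of E/h:
H: 3.9/1.6 = 2.44 J/s
C: 1.9/1.2 = 1.58 J/s
D: 2.3/4.4 = 0.523 J/s
G: 0.29/7.3 = 0.0397 J/s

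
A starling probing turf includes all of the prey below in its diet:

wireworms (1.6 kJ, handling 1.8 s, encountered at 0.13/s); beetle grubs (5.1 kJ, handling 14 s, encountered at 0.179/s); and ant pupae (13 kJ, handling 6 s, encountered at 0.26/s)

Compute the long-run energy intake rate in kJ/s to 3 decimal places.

0.849 kJ/s

Energy encountered per unit search time: 0.13×1.6 + 0.179×5.1 + 0.26×13 = 4.501 kJ/s.
Handling time per unit search time: 0.13×1.8 + 0.179×14 + 0.26×6 = 4.3.
Rate = 4.501/(1 + 4.3) = 0.8492 kJ/s.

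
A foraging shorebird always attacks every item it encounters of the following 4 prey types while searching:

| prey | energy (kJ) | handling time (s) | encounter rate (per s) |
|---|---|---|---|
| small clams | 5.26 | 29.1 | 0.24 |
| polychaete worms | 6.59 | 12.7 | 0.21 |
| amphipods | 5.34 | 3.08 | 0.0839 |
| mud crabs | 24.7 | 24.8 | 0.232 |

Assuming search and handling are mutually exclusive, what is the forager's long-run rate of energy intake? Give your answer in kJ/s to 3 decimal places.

0.530 kJ/s

R = (0.24×5.26 + 0.21×6.59 + 0.0839×5.34 + 0.232×24.7) / (1 + 0.24×29.1 + 0.21×12.7 + 0.0839×3.08 + 0.232×24.8) = 8.825/16.66 = 0.5296 kJ/s.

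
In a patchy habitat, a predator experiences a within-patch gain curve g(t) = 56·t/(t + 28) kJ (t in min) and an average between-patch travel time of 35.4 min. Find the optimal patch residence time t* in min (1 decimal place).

Optimal t* satisfies g'(t*) = g(t*)/(T + t*).
g'(t) = 56·28/(t + 28)². Setting 56·28/(t+28)² = 56t/[(t+28)(35.4+t)] gives 28(35.4+t) = t(t+28), so t² = 28×35.4 = 991.2.
t* = √991.2 = 31.48 min.

31.5 min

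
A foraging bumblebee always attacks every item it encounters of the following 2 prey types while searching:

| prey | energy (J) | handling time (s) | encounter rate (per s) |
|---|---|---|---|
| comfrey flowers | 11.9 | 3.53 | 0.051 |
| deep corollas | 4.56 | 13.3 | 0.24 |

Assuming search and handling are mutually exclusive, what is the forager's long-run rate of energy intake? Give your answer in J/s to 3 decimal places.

Energy encountered per unit search time: 0.051×11.9 + 0.24×4.56 = 1.701 J/s.
Handling time per unit search time: 0.051×3.53 + 0.24×13.3 = 3.372.
Rate = 1.701/(1 + 3.372) = 0.3891 J/s.

0.389 J/s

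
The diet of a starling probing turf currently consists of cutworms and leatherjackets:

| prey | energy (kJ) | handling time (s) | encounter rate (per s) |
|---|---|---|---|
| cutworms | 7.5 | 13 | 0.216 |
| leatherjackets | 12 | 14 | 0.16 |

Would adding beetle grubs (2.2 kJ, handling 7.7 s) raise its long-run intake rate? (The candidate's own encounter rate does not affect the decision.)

No

Intake rate on the current diet: R = (0.216×7.5 + 0.16×12) / (1 + 0.216×13 + 0.16×14) = 3.54/6.048 = 0.5853 kJ/s.
beetle grubs: E/h = 2.2/7.7 = 0.2857 kJ/s.
Since 0.2857 < R, time spent handling beetle grubs is better spent searching.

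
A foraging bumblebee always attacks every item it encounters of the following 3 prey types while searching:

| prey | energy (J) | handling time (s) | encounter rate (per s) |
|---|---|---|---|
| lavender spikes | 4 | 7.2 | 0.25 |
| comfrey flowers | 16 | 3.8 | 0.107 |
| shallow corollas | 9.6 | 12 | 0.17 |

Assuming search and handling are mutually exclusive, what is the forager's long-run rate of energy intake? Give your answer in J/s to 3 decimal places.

0.828 J/s

R = Σλ_iE_i / (1 + Σλ_ih_i)
Numerator: 0.25×4 + 0.107×16 + 0.17×9.6 = 4.344
Denominator: 1 + 0.25×7.2 + 0.107×3.8 + 0.17×12 = 5.247
R = 4.344/5.247 = 0.828 J/s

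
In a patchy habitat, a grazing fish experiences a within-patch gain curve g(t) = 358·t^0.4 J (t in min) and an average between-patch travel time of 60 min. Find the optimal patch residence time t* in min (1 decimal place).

40.0 min

Maximise g(t)/(T+t): set derivative to zero → g'(t)(T+t) = g(t).
g'(t) = 0.4·358·t^-0.6. Setting 0.4·358·t^-0.6 = 358·t^0.4/(60+t) gives 0.4(60+t) = t, so 0.60·t = 0.4×60.
t* = 0.4×60/0.60 = 40 min.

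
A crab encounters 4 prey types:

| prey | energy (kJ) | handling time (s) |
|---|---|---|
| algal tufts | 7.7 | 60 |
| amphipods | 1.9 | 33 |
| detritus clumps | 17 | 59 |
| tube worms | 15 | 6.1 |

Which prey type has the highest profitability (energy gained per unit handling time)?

tube worms

Profitability E/h (kJ/s): algal tufts = 7.7/60 = 0.128, amphipods = 1.9/33 = 0.0576, detritus clumps = 17/59 = 0.288, tube worms = 15/6.1 = 2.46.
Ranked: tube worms > detritus clumps > algal tufts > amphipods.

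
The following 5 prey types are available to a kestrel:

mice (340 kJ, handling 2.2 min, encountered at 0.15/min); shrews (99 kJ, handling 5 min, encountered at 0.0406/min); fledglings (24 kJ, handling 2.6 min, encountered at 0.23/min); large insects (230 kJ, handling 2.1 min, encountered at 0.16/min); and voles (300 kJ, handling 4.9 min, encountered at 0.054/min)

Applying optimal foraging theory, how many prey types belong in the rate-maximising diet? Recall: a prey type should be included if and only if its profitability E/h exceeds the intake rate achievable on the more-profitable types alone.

Profitabilities (E/h, kJ/min): mice 155, large insects 110, voles 61.2, shrews 19.8, fledglings 9.23. Add prey in this order while the next type's profitability exceeds the intake rate on those already taken.
Rate on top 1: 38.35. large insects: 110 > 38.35 → include.
Rate on top 2: 52.7. voles: 61.2 > 52.7 → include.
Rate on top 3: 53.87. shrews: 19.8 < 53.87 → exclude; stop.
Optimal diet: mice, large insects, voles — 3 of 5 types.

3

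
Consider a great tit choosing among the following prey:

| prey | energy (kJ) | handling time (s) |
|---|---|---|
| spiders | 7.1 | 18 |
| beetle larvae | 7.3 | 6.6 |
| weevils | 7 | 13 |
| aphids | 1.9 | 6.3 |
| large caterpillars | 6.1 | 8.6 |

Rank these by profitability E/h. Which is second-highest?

Profitability E/h (kJ/s): spiders = 7.1/18 = 0.394, beetle larvae = 7.3/6.6 = 1.11, weevils = 7/13 = 0.538, aphids = 1.9/6.3 = 0.302, large caterpillars = 6.1/8.6 = 0.709.
Ranked: beetle larvae > large caterpillars > weevils > spiders > aphids.

large caterpillars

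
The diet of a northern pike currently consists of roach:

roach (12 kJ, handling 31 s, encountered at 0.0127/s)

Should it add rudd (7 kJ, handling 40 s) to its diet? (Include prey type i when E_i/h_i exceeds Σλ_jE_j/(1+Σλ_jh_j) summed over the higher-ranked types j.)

Yes

On roach alone, R = ΣλE/(1+Σλh) = 0.1524/1.394 = 0.1093 kJ/s.
Profitability of rudd: 7/40 = 0.175 kJ/s.
Since 0.175 > R, including rudd increases the long-run rate.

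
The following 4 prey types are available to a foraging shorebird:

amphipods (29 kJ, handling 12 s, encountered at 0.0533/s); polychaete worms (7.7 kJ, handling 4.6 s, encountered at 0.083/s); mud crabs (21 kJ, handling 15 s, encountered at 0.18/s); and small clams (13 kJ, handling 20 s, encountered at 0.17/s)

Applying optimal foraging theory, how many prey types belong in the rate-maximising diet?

3

Profitabilities (E/h, kJ/s): amphipods 2.42, polychaete worms 1.67, mud crabs 1.4, small clams 0.65. Add prey in this order while the next type's profitability exceeds the intake rate on those already taken.
Rate on top 1: 0.9427. polychaete worms: 1.67 > 0.9427 → include.
Rate on top 2: 1.081. mud crabs: 1.4 > 1.081 → include.
Rate on top 3: 1.263. small clams: 0.65 < 1.263 → exclude; stop.
Optimal diet: amphipods, polychaete worms, mud crabs — 3 of 4 types.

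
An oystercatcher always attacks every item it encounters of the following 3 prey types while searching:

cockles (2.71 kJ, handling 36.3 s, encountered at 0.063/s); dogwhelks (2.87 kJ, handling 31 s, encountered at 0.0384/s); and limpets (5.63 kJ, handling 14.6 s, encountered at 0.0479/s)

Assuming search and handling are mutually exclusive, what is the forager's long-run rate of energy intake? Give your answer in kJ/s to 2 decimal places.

0.11 kJ/s

R = (0.063×2.71 + 0.0384×2.87 + 0.0479×5.63) / (1 + 0.063×36.3 + 0.0384×31 + 0.0479×14.6) = 0.5506/5.177 = 0.1064 kJ/s.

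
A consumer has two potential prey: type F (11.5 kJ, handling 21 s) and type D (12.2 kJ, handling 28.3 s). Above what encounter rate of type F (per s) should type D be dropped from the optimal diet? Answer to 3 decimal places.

0.176 per s

Drop type D once their profitability E₂/h₂ falls below the rate achievable on type F alone: E₂/h₂ = λE₁/(1 + λh₁).
Solve for λ: λE₁h₂ = E₂(1 + λh₁) → λ(E₁h₂ − E₂h₁) = E₂ → λ = E₂/(E₁h₂ − E₂h₁).
λ = 12.2/(11.5×28.3 − 12.2×21) = 12.2/69.25 = 0.1762 per s.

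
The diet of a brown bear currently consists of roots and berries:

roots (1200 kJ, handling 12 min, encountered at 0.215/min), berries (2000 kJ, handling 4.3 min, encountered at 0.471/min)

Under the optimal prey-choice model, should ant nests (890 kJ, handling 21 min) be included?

No

Current rate: (0.215×1200 + 0.471×2000)/(1 + 0.215×12 + 0.471×4.3) = 214.1 kJ/min.
Profitability of ant nests: 890/21 = 42.38 kJ/min.
42.38 < 214.1, so adding ant nests would lower the average — exclude it.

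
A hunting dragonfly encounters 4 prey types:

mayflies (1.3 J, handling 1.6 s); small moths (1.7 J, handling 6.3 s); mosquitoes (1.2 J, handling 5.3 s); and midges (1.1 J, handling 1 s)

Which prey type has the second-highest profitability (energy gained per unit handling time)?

mayflies

Profitability E/h (J/s): mayflies = 1.3/1.6 = 0.812, small moths = 1.7/6.3 = 0.27, mosquitoes = 1.2/5.3 = 0.226, midges = 1.1/1 = 1.1.
Ranked: midges > mayflies > small moths > mosquitoes.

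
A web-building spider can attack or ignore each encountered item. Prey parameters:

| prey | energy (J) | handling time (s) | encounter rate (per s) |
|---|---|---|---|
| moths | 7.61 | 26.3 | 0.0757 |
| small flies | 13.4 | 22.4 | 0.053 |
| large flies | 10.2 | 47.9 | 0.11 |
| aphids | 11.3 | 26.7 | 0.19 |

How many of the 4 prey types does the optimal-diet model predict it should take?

2

E/h in descending order: small flies 0.598, aphids 0.423, moths 0.289, large flies 0.213 J/s. The optimal diet is the largest prefix of this list for which every included type satisfies E_i/h_i > R on the types above it.
Rate on top 1: 0.3247. aphids: 0.423 > 0.3247 → include.
Rate on top 2: 0.3935. moths: 0.289 < 0.3935 → exclude; stop.
Optimal diet: small flies, aphids — 2 of 4 types.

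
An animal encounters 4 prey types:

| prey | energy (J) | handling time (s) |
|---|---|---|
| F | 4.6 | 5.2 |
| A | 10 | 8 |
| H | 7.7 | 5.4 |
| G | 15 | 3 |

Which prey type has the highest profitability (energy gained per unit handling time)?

G

In descending order of E/h:
G: 15/3 = 5 J/s
H: 7.7/5.4 = 1.43 J/s
A: 10/8 = 1.25 J/s
F: 4.6/5.2 = 0.885 J/s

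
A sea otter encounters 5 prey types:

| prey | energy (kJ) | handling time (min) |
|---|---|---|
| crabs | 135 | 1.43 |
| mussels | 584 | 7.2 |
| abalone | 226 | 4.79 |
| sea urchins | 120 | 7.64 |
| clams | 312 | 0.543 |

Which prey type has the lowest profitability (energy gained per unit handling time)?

sea urchins

In descending order of E/h:
clams: 312/0.543 = 575 kJ/min
crabs: 135/1.43 = 94.4 kJ/min
mussels: 584/7.2 = 81.1 kJ/min
abalone: 226/4.79 = 47.2 kJ/min
sea urchins: 120/7.64 = 15.7 kJ/min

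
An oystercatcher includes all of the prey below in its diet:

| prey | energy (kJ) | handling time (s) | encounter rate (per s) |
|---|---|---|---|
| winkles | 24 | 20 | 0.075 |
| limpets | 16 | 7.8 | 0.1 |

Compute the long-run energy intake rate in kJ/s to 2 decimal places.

R = Σλ_iE_i / (1 + Σλ_ih_i)
Numerator: 0.075×24 + 0.1×16 = 3.4
Denominator: 1 + 0.075×20 + 0.1×7.8 = 3.28
R = 3.4/3.28 = 1.037 kJ/s

1.04 kJ/s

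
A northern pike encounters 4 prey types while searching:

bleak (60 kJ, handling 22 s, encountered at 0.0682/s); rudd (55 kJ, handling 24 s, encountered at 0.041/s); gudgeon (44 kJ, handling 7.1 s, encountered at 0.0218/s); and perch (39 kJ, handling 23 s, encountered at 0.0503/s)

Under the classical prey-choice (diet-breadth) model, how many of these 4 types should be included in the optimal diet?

3

E/h in descending order: gudgeon 6.2, bleak 2.73, rudd 2.29, perch 1.7 kJ/s. The optimal diet is the largest prefix of this list for which every included type satisfies E_i/h_i > R on the types above it.
Rate on top 1: 0.8306. bleak: 2.73 > 0.8306 → include.
Rate on top 2: 1.902. rudd: 2.29 > 1.902 → include.
Rate on top 3: 2.008. perch: 1.7 < 2.008 → exclude; stop.
Optimal diet: gudgeon, bleak, rudd — 3 of 4 types.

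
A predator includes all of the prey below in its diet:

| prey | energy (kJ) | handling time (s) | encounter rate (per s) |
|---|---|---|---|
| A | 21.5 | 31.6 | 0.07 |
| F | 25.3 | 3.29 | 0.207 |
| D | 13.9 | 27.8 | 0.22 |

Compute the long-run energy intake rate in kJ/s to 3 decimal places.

Energy encountered per unit search time: 0.07×21.5 + 0.207×25.3 + 0.22×13.9 = 9.8 kJ/s.
Handling time per unit search time: 0.07×31.6 + 0.207×3.29 + 0.22×27.8 = 9.009.
Rate = 9.8/(1 + 9.009) = 0.9791 kJ/s.

0.979 kJ/s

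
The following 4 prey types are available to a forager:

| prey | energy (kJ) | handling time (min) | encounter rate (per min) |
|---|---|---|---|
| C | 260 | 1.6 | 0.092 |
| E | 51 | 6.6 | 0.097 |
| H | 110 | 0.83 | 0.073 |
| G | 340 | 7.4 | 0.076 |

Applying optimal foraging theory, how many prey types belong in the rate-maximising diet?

3

Profitabilities (E/h, kJ/min): C 162, H 133, G 45.9, E 7.73. Add prey in this order while the next type's profitability exceeds the intake rate on those already taken.
Rate on top 1: 20.85. H: 133 > 20.85 → include.
Rate on top 2: 26.45. G: 45.9 > 26.45 → include.
Rate on top 3: 32.65. E: 7.73 < 32.65 → exclude; stop.
Optimal diet: C, H, G — 3 of 4 types.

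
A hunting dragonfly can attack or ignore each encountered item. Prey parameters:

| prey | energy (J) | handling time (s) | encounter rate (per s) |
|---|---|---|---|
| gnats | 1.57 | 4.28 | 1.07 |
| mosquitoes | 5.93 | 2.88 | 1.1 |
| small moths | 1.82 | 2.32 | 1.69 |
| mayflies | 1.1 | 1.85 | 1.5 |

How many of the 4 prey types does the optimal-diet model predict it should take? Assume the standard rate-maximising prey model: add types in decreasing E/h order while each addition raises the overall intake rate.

1

Rank by E/h (J/s): mosquitoes 2.06, small moths 0.784, mayflies 0.595, gnats 0.367. Include each in turn until the next type's E/h falls below the running intake rate.
Rate on top 1: 1.565. small moths: 0.784 < 1.565 → exclude; stop.
Optimal diet: mosquitoes — 1 of 4 types.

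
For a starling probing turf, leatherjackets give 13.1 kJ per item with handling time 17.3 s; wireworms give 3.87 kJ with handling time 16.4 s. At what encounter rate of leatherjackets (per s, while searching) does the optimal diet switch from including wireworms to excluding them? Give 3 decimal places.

Drop wireworms once their profitability E₂/h₂ falls below the rate achievable on leatherjackets alone: E₂/h₂ = λE₁/(1 + λh₁).
Solve for λ: λE₁h₂ = E₂(1 + λh₁) → λ(E₁h₂ − E₂h₁) = E₂ → λ = E₂/(E₁h₂ − E₂h₁).
λ = 3.87/(13.1×16.4 − 3.87×17.3) = 3.87/147.9 = 0.02617 per s.

0.026 per s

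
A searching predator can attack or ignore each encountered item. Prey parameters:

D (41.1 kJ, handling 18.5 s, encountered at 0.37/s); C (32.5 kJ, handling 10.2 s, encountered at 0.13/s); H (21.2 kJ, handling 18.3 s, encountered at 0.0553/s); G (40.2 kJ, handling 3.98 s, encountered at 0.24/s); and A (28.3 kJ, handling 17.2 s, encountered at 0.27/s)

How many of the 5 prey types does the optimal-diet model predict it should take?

E/h in descending order: G 10.1, C 3.19, D 2.22, A 1.65, H 1.16 kJ/s. The optimal diet is the largest prefix of this list for which every included type satisfies E_i/h_i > R on the types above it.
Rate on top 1: 4.935. C: 3.19 < 4.935 → exclude; stop.
Optimal diet: G — 1 of 5 types.

1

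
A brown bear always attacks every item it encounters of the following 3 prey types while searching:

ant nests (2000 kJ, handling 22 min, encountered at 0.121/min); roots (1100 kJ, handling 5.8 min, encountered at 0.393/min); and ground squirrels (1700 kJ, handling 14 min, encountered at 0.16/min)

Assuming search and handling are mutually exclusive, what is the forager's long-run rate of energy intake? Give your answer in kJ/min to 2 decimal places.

115.66 kJ/min

R = Σλ_iE_i / (1 + Σλ_ih_i)
Numerator: 0.121×2000 + 0.393×1100 + 0.16×1700 = 946.3
Denominator: 1 + 0.121×22 + 0.393×5.8 + 0.16×14 = 8.181
R = 946.3/8.181 = 115.7 kJ/min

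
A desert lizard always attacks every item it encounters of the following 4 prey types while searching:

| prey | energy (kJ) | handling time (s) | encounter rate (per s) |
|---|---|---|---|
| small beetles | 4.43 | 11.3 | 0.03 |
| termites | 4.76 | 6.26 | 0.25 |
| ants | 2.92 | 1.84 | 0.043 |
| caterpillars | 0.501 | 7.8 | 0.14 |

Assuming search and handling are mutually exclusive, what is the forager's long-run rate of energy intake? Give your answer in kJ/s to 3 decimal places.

R = Σλ_iE_i / (1 + Σλ_ih_i)
Numerator: 0.03×4.43 + 0.25×4.76 + 0.043×2.92 + 0.14×0.501 = 1.519
Denominator: 1 + 0.03×11.3 + 0.25×6.26 + 0.043×1.84 + 0.14×7.8 = 4.075
R = 1.519/4.075 = 0.3727 kJ/s

0.373 kJ/s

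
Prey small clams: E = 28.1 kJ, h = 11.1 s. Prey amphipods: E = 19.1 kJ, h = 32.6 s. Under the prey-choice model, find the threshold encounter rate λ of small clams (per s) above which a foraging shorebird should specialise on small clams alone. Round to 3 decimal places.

At the threshold, the rate on small clams alone equals the profitability of amphipods: λ·28.1/(1 + λ·11.1) = 19.1/32.6 = 0.5859.
Rearranging, λ(28.1 − 0.5859×11.1) = 0.5859, so λ = 0.5859/21.6 = 0.02713 per s.

0.027 per s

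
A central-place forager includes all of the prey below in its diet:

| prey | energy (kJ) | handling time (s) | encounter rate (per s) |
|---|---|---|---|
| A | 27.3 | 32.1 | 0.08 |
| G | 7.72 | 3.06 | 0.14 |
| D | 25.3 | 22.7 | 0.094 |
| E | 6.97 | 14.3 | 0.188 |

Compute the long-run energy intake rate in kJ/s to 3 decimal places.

R = (0.08×27.3 + 0.14×7.72 + 0.094×25.3 + 0.188×6.97) / (1 + 0.08×32.1 + 0.14×3.06 + 0.094×22.7 + 0.188×14.3) = 6.953/8.819 = 0.7885 kJ/s.

0.788 kJ/s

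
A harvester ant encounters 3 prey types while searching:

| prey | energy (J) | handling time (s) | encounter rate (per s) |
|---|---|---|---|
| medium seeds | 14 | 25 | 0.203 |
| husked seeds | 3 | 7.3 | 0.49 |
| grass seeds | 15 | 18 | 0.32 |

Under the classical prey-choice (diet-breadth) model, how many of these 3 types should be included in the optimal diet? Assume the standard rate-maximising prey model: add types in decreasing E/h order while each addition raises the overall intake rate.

Profitabilities (E/h, J/s): grass seeds 0.833, medium seeds 0.56, husked seeds 0.411. Add prey in this order while the next type's profitability exceeds the intake rate on those already taken.
Rate on top 1: 0.7101. medium seeds: 0.56 < 0.7101 → exclude; stop.
Optimal diet: grass seeds — 1 of 3 types.

1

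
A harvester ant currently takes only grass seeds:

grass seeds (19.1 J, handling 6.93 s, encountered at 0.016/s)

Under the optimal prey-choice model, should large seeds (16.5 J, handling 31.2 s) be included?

Intake rate on the current diet: R = (0.016×19.1) / (1 + 0.016×6.93) = 0.3056/1.111 = 0.2751 J/s.
large seeds: E/h = 16.5/31.2 = 0.5288 J/s.
0.5288 > 0.2751, so adding large seeds raises the average — include it.

Yes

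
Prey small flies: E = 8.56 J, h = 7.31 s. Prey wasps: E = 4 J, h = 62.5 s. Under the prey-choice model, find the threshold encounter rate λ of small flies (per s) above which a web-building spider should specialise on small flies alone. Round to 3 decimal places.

The zero-one rule: include wasps iff E₂/h₂ > λE₁/(1+λh₁). Equality gives the switch point.
λE₁h₂ = E₂ + λE₂h₁ ⇒ λ = E₂/(E₁h₂ − E₂h₁) = 4/(535 − 29.24) = 0.007909 per s.

0.008 per s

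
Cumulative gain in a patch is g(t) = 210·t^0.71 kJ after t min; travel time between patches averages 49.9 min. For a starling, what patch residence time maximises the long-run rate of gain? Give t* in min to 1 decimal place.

By the marginal value theorem, leave when the instantaneous gain rate g'(t) equals the habitat-wide average g(t)/(T + t).
g'(t) = 0.71·210·t^-0.29. Setting 0.71·210·t^-0.29 = 210·t^0.71/(49.9+t) gives 0.71(49.9+t) = t, so 0.29·t = 0.71×49.9.
t* = 0.71×49.9/0.29 = 122.2 min.

122.2 min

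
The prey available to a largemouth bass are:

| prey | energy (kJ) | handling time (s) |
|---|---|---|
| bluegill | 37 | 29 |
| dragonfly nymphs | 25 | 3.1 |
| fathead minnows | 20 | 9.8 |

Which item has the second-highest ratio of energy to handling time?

fathead minnows

Profitability E/h (kJ/s): bluegill = 37/29 = 1.28, dragonfly nymphs = 25/3.1 = 8.06, fathead minnows = 20/9.8 = 2.04.
Ranked: dragonfly nymphs > fathead minnows > bluegill.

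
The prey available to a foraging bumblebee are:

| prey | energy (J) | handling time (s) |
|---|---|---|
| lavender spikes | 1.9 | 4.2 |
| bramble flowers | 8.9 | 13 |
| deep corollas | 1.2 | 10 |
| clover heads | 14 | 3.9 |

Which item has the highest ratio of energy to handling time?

In descending order of E/h:
clover heads: 14/3.9 = 3.59 J/s
bramble flowers: 8.9/13 = 0.685 J/s
lavender spikes: 1.9/4.2 = 0.452 J/s
deep corollas: 1.2/10 = 0.12 J/s

clover heads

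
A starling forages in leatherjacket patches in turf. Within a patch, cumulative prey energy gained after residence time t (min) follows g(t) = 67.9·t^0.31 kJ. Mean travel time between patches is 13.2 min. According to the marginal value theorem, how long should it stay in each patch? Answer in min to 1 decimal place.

Maximise g(t)/(T+t): set derivative to zero → g'(t)(T+t) = g(t).
g'(t) = 0.31·67.9·t^-0.69. Setting 0.31·67.9·t^-0.69 = 67.9·t^0.31/(13.2+t) gives 0.31(13.2+t) = t, so 0.69·t = 0.31×13.2.
t* = 0.31×13.2/0.69 = 5.93 min.

5.9 min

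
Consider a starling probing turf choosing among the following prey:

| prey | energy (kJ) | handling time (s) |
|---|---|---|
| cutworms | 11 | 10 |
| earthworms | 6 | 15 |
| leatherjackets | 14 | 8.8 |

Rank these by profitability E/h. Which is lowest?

Profitability E/h (kJ/s): cutworms = 11/10 = 1.1, earthworms = 6/15 = 0.4, leatherjackets = 14/8.8 = 1.59.
Ranked: leatherjackets > cutworms > earthworms.

earthworms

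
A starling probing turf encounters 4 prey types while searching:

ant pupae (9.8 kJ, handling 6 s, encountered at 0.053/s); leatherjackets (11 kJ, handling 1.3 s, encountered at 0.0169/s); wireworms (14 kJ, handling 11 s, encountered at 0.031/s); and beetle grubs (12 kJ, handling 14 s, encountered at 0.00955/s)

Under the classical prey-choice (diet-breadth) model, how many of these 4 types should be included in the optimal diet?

Rank by E/h (kJ/s): leatherjackets 8.46, ant pupae 1.63, wireworms 1.27, beetle grubs 0.857. Include each in turn until the next type's E/h falls below the running intake rate.
Rate on top 1: 0.1819. ant pupae: 1.63 > 0.1819 → include.
Rate on top 2: 0.5264. wireworms: 1.27 > 0.5264 → include.
Rate on top 3: 0.6778. beetle grubs: 0.857 > 0.6778 → include.
Optimal diet: leatherjackets, ant pupae, wireworms, beetle grubs — 4 of 4 types.

4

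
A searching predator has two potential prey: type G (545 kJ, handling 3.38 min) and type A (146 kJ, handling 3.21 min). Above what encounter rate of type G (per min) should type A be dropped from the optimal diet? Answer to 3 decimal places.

0.116 per min

Drop type A once their profitability E₂/h₂ falls below the rate achievable on type G alone: E₂/h₂ = λE₁/(1 + λh₁).
Solve for λ: λE₁h₂ = E₂(1 + λh₁) → λ(E₁h₂ − E₂h₁) = E₂ → λ = E₂/(E₁h₂ − E₂h₁).
λ = 146/(545×3.21 − 146×3.38) = 146/1256 = 0.1162 per min.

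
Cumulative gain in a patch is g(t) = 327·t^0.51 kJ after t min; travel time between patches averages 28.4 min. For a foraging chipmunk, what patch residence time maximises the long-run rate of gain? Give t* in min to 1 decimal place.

29.6 min

Optimal t* satisfies g'(t*) = g(t*)/(T + t*).
g'(t) = 0.51·327·t^-0.49. Setting 0.51·327·t^-0.49 = 327·t^0.51/(28.4+t) gives 0.51(28.4+t) = t, so 0.49·t = 0.51×28.4.
t* = 0.51×28.4/0.49 = 29.56 min.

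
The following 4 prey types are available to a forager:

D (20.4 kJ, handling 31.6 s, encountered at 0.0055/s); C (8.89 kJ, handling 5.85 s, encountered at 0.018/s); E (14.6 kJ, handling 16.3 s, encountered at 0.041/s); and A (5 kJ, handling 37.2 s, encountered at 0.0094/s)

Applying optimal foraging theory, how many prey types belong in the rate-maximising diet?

3

Profitabilities (E/h, kJ/s): C 1.52, E 0.896, D 0.646, A 0.134. Add prey in this order while the next type's profitability exceeds the intake rate on those already taken.
Rate on top 1: 0.1448. E: 0.896 > 0.1448 → include.
Rate on top 2: 0.4277. D: 0.646 > 0.4277 → include.
Rate on top 3: 0.4472. A: 0.134 < 0.4472 → exclude; stop.
Optimal diet: C, E, D — 3 of 4 types.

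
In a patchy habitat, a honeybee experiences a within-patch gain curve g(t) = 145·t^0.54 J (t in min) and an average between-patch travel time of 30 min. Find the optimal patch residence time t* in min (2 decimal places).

35.22 min

Optimal t* satisfies g'(t*) = g(t*)/(T + t*).
g'(t) = 0.54·145·t^-0.46. Setting 0.54·145·t^-0.46 = 145·t^0.54/(30+t) gives 0.54(30+t) = t, so 0.46·t = 0.54×30.
t* = 0.54×30/0.46 = 35.22 min.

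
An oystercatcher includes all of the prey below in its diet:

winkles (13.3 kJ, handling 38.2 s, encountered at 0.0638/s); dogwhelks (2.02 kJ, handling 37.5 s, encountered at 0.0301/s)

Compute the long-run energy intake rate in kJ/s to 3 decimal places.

0.199 kJ/s

R = Σλ_iE_i / (1 + Σλ_ih_i)
Numerator: 0.0638×13.3 + 0.0301×2.02 = 0.9093
Denominator: 1 + 0.0638×38.2 + 0.0301×37.5 = 4.566
R = 0.9093/4.566 = 0.1992 kJ/s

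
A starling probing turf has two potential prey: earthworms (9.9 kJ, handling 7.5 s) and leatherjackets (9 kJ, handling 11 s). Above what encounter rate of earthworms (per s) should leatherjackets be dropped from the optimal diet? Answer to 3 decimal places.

0.217 per s

At the threshold, the rate on earthworms alone equals the profitability of leatherjackets: λ·9.9/(1 + λ·7.5) = 9/11 = 0.8182.
Rearranging, λ(9.9 − 0.8182×7.5) = 0.8182, so λ = 0.8182/3.764 = 0.2174 per s.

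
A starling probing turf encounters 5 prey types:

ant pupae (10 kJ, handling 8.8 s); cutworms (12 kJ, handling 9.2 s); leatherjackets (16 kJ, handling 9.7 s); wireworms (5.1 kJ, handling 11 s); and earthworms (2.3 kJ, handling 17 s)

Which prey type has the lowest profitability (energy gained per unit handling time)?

earthworms

In descending order of E/h:
leatherjackets: 16/9.7 = 1.65 kJ/s
cutworms: 12/9.2 = 1.3 kJ/s
ant pupae: 10/8.8 = 1.14 kJ/s
wireworms: 5.1/11 = 0.464 kJ/s
earthworms: 2.3/17 = 0.135 kJ/s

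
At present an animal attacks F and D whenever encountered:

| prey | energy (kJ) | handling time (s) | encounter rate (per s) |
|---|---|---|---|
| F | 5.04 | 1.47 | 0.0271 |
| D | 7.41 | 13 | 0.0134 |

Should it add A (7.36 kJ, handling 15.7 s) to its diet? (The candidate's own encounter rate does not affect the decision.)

Yes

On F and D alone, R = ΣλE/(1+Σλh) = 0.2359/1.214 = 0.1943 kJ/s.
A: E/h = 7.36/15.7 = 0.4688 kJ/s.
0.4688 > 0.1943, so adding A raises the average — include it.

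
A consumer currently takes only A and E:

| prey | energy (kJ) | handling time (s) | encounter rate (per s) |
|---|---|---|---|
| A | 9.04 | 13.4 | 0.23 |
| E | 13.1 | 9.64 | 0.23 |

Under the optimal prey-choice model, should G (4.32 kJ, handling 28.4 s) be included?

On A and E alone, R = ΣλE/(1+Σλh) = 5.092/6.299 = 0.8084 kJ/s.
Profitability of G: 4.32/28.4 = 0.1521 kJ/s.
0.1521 < 0.8084, so adding G would lower the average — exclude it.

No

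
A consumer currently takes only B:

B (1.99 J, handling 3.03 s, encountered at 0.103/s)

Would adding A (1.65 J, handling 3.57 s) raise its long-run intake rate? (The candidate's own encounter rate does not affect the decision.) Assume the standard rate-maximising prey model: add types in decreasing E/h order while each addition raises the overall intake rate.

Yes

On B alone, R = ΣλE/(1+Σλh) = 0.205/1.312 = 0.1562 J/s.
Profitability of A: 1.65/3.57 = 0.4622 J/s.
Since 0.4622 > R, including A increases the long-run rate.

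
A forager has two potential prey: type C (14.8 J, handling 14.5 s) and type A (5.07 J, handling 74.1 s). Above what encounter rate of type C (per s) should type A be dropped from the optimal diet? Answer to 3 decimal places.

0.005 per s

At the threshold, the rate on type C alone equals the profitability of type A: λ·14.8/(1 + λ·14.5) = 5.07/74.1 = 0.06842.
Rearranging, λ(14.8 − 0.06842×14.5) = 0.06842, so λ = 0.06842/13.81 = 0.004955 per s.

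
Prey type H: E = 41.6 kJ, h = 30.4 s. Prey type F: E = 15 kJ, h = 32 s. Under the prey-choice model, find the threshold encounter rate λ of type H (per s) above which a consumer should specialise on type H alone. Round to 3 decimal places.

0.017 per s

The zero-one rule: include type F iff E₂/h₂ > λE₁/(1+λh₁). Equality gives the switch point.
λE₁h₂ = E₂ + λE₂h₁ ⇒ λ = E₂/(E₁h₂ − E₂h₁) = 15/(1331 − 456) = 0.01714 per s.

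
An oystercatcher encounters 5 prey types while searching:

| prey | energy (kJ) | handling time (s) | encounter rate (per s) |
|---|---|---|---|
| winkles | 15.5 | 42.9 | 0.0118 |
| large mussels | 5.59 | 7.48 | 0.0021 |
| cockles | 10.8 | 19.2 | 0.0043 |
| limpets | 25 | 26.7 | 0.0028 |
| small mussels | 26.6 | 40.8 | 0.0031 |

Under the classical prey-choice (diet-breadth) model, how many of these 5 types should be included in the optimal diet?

5

E/h in descending order: limpets 0.936, large mussels 0.747, small mussels 0.652, cockles 0.563, winkles 0.361 kJ/s. The optimal diet is the largest prefix of this list for which every included type satisfies E_i/h_i > R on the types above it.
Rate on top 1: 0.06513. large mussels: 0.747 > 0.06513 → include.
Rate on top 2: 0.07496. small mussels: 0.652 > 0.07496 → include.
Rate on top 3: 0.1349. cockles: 0.563 > 0.1349 → include.
Rate on top 4: 0.1621. winkles: 0.361 > 0.1621 → include.
Optimal diet: limpets, large mussels, small mussels, cockles, winkles — 5 of 5 types.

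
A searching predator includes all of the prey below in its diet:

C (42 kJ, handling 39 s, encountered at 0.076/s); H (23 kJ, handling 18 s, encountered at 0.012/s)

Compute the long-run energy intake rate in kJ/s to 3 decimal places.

0.830 kJ/s

R = Σλ_iE_i / (1 + Σλ_ih_i)
Numerator: 0.076×42 + 0.012×23 = 3.468
Denominator: 1 + 0.076×39 + 0.012×18 = 4.18
R = 3.468/4.18 = 0.8297 kJ/s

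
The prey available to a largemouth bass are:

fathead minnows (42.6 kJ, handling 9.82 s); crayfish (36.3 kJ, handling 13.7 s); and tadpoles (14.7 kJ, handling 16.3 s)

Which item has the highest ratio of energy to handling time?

In descending order of E/h:
fathead minnows: 42.6/9.82 = 4.34 kJ/s
crayfish: 36.3/13.7 = 2.65 kJ/s
tadpoles: 14.7/16.3 = 0.902 kJ/s

fathead minnows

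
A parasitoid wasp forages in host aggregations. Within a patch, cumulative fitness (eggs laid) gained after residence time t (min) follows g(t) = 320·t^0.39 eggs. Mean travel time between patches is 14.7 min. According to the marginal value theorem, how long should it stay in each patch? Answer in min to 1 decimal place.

Maximise g(t)/(T+t): set derivative to zero → g'(t)(T+t) = g(t).
g'(t) = 0.39·320·t^-0.61. Setting 0.39·320·t^-0.61 = 320·t^0.39/(14.7+t) gives 0.39(14.7+t) = t, so 0.61·t = 0.39×14.7.
t* = 0.39×14.7/0.61 = 9.398 min.

9.4 min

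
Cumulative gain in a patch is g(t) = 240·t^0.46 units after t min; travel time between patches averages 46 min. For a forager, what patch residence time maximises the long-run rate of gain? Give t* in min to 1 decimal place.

Optimal t* satisfies g'(t*) = g(t*)/(T + t*).
g'(t) = 0.46·240·t^-0.54. Setting 0.46·240·t^-0.54 = 240·t^0.46/(46+t) gives 0.46(46+t) = t, so 0.54·t = 0.46×46.
t* = 0.46×46/0.54 = 39.19 min.

39.2 min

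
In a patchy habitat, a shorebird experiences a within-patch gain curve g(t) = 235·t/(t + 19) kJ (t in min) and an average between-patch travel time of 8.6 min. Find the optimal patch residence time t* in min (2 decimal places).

12.78 min

By the marginal value theorem, leave when the instantaneous gain rate g'(t) equals the habitat-wide average g(t)/(T + t).
g'(t) = 235·19/(t + 19)². Setting 235·19/(t+19)² = 235t/[(t+19)(8.6+t)] gives 19(8.6+t) = t(t+19), so t² = 19×8.6 = 163.4.
t* = √163.4 = 12.78 min.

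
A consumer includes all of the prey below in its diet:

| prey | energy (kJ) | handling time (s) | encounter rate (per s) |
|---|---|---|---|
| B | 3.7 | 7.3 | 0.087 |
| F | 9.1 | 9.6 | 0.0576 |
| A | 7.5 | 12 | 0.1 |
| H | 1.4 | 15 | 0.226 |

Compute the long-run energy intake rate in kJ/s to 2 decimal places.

0.28 kJ/s

R = Σλ_iE_i / (1 + Σλ_ih_i)
Numerator: 0.087×3.7 + 0.0576×9.1 + 0.1×7.5 + 0.226×1.4 = 1.912
Denominator: 1 + 0.087×7.3 + 0.0576×9.6 + 0.1×12 + 0.226×15 = 6.778
R = 1.912/6.778 = 0.2822 kJ/s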